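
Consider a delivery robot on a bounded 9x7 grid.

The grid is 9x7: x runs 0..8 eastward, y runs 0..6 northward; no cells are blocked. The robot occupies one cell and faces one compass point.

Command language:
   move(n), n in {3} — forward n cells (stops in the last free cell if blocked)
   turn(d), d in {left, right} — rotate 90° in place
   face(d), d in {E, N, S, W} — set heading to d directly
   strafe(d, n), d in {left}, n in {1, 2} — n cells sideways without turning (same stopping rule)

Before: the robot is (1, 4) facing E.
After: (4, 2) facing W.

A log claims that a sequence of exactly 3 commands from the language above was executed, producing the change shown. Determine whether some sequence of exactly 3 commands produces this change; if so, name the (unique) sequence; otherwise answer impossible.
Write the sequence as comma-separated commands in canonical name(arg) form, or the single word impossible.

move(3), face(W), strafe(left, 2)

key: cell and facing (now W) both changed — the 3 commands mix motion and turning
begin: (1, 4) facing E
step 1 (move(3)): (4, 4) facing E
step 2 (face(W)): (4, 4) facing W
step 3 (strafe(left, 2)): (4, 2) facing W
all 729 alternatives checked — unique.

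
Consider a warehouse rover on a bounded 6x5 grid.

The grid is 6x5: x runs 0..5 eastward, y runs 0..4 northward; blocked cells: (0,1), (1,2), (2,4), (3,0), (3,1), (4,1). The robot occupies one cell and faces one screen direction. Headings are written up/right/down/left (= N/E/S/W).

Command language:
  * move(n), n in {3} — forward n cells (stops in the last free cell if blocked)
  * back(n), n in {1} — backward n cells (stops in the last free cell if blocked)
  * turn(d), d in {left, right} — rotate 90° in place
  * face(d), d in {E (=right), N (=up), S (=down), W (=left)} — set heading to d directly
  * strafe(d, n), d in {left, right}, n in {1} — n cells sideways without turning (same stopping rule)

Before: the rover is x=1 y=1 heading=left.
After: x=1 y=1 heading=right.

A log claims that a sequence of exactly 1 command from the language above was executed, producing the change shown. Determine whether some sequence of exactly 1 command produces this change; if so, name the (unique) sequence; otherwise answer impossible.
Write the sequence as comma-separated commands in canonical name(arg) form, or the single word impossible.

face(E)

key: parked at (1,1) the whole time — nothing moves the robot
start: x=1 y=1 heading=left
t=1 face(E) ⇒ x=1 y=1 heading=right
no other 1-command option fits: unique.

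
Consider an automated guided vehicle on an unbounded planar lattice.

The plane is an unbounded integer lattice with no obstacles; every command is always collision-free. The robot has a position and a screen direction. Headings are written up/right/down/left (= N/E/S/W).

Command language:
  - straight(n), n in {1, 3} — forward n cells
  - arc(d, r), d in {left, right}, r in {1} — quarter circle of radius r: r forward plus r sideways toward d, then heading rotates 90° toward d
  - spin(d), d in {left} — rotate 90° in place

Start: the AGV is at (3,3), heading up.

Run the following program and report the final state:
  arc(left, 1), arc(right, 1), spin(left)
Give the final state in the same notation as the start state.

t0: at (3,3), heading up
[1] after arc(left, 1): at (2,4), heading left
[2] after arc(right, 1): at (1,5), heading up
[3] after spin(left): at (1,5), heading left

at (1,5), heading left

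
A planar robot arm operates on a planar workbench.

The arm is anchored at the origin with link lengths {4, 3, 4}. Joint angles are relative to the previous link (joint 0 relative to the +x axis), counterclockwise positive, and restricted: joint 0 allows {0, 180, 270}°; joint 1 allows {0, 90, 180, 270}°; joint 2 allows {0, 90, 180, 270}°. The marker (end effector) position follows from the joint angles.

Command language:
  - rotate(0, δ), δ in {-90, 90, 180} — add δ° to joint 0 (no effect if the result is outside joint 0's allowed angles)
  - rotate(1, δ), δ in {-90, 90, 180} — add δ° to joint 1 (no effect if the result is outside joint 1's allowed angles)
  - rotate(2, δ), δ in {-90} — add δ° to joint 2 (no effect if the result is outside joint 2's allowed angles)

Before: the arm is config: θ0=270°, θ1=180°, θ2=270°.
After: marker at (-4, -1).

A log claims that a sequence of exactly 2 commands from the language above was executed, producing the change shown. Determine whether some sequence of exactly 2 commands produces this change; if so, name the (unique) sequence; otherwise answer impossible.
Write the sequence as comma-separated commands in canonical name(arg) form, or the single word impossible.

initial: config: θ0=270°, θ1=180°, θ2=270°
step 1 (rotate(2, -90)): config: θ0=270°, θ1=180°, θ2=180°
step 2 (rotate(2, -90)): config: θ0=270°, θ1=180°, θ2=90°
no rival 2-sequence matches.

rotate(2, -90), rotate(2, -90)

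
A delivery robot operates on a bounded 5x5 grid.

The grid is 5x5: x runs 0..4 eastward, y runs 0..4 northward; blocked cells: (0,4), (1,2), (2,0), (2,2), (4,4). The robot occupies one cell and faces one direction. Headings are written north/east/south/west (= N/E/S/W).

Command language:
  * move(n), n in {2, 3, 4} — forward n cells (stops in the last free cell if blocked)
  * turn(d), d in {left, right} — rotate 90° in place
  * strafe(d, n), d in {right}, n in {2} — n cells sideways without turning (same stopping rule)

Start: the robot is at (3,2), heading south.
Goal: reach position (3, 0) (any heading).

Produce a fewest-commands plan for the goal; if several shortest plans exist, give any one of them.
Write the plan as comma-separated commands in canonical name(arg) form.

move(3)

t0: at (3,2), heading south
t=1 move(3) ⇒ at (3,0), heading south
nothing shorter than 1 reaches the goal.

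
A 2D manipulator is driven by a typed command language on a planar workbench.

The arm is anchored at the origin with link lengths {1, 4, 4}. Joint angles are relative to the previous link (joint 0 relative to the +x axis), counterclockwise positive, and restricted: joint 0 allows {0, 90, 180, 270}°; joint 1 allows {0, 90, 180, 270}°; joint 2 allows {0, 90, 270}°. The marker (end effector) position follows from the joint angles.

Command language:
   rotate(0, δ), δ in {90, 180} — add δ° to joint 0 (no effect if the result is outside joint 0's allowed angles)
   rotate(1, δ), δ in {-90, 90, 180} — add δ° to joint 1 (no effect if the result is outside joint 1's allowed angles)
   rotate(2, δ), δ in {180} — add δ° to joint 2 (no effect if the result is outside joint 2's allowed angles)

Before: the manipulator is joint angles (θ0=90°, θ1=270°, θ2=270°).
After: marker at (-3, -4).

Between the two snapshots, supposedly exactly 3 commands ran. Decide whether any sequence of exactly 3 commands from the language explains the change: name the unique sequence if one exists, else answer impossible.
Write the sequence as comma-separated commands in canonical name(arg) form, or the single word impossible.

rotate(0, 90), rotate(0, 90), rotate(0, 90)

initial: joint angles (θ0=90°, θ1=270°, θ2=270°)
[1] after rotate(0, 90): joint angles (θ0=180°, θ1=270°, θ2=270°)
[2] after rotate(0, 90): joint angles (θ0=270°, θ1=270°, θ2=270°)
[3] after rotate(0, 90): joint angles (θ0=0°, θ1=270°, θ2=270°)
no rival 3-sequence matches.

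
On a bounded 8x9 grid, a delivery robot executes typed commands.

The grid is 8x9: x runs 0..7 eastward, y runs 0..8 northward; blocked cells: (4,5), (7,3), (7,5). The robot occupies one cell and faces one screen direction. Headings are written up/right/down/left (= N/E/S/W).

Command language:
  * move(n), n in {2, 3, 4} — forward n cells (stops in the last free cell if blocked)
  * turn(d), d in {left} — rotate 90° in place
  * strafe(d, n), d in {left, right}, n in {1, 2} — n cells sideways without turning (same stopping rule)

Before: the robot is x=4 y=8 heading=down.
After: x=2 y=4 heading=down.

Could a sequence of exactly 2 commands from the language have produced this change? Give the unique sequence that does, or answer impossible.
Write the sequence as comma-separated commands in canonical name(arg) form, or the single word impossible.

strafe(right, 2), move(4)

key: heading stays S — no command in the sequence turns
start: x=4 y=8 heading=down
step 1 (strafe(right, 2)): x=2 y=8 heading=down
step 2 (move(4)): x=2 y=4 heading=down
uniquely the one of 64 2-step routes that fits.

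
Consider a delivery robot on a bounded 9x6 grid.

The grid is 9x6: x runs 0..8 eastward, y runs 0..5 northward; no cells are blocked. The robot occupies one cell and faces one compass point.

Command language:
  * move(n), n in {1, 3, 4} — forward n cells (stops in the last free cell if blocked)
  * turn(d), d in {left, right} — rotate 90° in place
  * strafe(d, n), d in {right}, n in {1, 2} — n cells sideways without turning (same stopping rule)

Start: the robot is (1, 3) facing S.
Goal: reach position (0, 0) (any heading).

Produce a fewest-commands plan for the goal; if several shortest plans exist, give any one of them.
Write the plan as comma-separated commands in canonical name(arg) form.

initial: (1, 3) facing S
t=1 move(4) ⇒ (1, 0) facing S
t=2 strafe(right, 2) ⇒ (0, 0) facing S
no 1-step plan works, so 2 is optimal.

move(4), strafe(right, 2)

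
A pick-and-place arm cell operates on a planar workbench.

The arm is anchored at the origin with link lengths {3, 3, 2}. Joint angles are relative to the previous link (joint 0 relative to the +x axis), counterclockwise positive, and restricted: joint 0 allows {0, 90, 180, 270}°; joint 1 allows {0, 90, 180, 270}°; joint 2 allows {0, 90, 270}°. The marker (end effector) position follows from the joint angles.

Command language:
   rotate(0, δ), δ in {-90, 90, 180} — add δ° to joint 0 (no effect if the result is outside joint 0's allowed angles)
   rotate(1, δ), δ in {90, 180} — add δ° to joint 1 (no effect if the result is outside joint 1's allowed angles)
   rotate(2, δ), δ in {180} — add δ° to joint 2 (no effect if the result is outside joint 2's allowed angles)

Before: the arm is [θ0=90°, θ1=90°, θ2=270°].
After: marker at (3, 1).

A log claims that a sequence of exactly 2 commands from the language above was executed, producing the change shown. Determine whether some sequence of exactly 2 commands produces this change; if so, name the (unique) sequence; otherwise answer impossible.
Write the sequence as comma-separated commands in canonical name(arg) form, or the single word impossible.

rotate(1, 90), rotate(1, 90)

begin: [θ0=90°, θ1=90°, θ2=270°]
1. rotate(1, 90) → [θ0=90°, θ1=180°, θ2=270°]
2. rotate(1, 90) → [θ0=90°, θ1=270°, θ2=270°]
no other 2-command option fits: unique.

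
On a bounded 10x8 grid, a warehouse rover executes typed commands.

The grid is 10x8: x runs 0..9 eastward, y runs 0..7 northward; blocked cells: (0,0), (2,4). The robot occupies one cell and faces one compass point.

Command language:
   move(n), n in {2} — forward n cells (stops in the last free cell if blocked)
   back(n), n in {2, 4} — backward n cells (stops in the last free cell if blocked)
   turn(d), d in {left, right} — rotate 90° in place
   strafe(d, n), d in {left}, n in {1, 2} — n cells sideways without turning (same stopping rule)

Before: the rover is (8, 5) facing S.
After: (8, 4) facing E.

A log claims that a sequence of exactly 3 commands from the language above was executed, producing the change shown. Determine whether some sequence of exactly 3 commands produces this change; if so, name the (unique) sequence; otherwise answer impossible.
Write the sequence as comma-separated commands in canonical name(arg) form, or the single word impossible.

key: position moved to (8,4) AND the heading swung to E — translation plus rotation needed
from: (8, 5) facing S
t=1 move(2) ⇒ (8, 3) facing S
t=2 turn(left) ⇒ (8, 3) facing E
t=3 strafe(left, 1) ⇒ (8, 4) facing E
all 343 alternatives checked — unique.

move(2), turn(left), strafe(left, 1)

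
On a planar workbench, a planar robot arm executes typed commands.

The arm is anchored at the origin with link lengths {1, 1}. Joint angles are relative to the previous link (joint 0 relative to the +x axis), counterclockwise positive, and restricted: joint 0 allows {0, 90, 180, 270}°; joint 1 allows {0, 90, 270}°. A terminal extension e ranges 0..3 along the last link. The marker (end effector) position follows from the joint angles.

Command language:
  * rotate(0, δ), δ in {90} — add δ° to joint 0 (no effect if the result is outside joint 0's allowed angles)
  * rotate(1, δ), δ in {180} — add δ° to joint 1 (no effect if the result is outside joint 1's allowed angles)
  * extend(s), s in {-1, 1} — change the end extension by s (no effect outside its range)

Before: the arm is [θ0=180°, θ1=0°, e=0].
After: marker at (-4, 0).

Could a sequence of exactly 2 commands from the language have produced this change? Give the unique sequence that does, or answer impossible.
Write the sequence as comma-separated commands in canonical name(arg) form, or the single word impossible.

extend(1), extend(1)

begin: [θ0=180°, θ1=0°, e=0]
t=1 extend(1) ⇒ [θ0=180°, θ1=0°, e=1]
t=2 extend(1) ⇒ [θ0=180°, θ1=0°, e=2]
no rival 2-sequence matches.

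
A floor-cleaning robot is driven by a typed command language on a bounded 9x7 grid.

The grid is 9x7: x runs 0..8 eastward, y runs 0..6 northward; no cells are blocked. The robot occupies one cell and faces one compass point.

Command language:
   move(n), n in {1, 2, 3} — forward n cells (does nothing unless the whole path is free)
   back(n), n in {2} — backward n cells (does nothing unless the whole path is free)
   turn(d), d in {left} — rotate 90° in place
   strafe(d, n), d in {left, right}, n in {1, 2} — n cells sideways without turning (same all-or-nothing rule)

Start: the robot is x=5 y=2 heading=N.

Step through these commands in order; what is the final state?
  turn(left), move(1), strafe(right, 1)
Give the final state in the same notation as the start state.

x=4 y=3 heading=W

begin: x=5 y=2 heading=N
t=1 turn(left) ⇒ x=5 y=2 heading=W
t=2 move(1) ⇒ x=4 y=2 heading=W
t=3 strafe(right, 1) ⇒ x=4 y=3 heading=W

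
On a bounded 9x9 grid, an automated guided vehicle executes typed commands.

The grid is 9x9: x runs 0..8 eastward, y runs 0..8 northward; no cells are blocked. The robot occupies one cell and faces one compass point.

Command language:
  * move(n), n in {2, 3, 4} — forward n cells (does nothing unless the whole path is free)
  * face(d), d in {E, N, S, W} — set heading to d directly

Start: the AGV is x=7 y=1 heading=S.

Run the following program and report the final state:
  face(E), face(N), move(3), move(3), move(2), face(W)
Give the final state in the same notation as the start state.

start: x=7 y=1 heading=S
1. face(E) → x=7 y=1 heading=E
2. face(N) → x=7 y=1 heading=N
3. move(3) → x=7 y=4 heading=N
4. move(3) → x=7 y=7 heading=N
5. move(2) → x=7 y=7 heading=N
6. face(W) → x=7 y=7 heading=W

x=7 y=7 heading=W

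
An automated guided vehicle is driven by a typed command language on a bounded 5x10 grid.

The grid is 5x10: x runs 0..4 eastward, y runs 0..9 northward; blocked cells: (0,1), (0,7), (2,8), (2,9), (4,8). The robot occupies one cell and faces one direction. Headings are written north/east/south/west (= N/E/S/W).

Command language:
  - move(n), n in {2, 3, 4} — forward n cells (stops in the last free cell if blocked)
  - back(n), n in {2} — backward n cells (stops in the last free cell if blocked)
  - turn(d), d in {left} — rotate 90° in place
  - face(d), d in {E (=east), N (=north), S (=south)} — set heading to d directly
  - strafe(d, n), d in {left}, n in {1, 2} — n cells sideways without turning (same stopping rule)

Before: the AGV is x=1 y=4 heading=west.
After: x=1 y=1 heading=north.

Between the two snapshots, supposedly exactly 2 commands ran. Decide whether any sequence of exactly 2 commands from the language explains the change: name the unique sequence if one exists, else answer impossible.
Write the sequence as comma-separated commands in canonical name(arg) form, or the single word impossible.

impossible

no 2-step route produces this change.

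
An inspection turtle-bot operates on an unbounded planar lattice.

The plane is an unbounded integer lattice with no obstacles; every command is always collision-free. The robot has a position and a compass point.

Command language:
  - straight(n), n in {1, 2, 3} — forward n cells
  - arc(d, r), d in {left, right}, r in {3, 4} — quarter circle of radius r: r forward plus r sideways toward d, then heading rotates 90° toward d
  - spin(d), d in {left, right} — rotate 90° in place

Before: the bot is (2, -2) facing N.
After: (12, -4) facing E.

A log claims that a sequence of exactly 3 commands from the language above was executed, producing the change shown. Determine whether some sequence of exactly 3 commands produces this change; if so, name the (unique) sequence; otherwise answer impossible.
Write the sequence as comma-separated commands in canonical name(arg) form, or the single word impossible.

arc(right, 4), arc(right, 3), arc(left, 3)

key: running arc(left, 3) before arc(right, 4) would end elsewhere — order is forced
begin: (2, -2) facing N
step 1 (arc(right, 4)): (6, 2) facing E
step 2 (arc(right, 3)): (9, -1) facing S
step 3 (arc(left, 3)): (12, -4) facing E
no rival 3-sequence matches.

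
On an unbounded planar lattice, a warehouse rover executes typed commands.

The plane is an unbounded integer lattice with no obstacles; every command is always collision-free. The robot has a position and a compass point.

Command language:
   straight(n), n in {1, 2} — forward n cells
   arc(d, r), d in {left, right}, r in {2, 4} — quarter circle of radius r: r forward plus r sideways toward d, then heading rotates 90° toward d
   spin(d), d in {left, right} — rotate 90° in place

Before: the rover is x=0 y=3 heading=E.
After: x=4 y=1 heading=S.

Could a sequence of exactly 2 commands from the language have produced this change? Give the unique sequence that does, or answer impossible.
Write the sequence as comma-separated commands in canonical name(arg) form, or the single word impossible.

key: position moved to (4,1) AND the heading swung to S — translation plus rotation needed
begin: x=0 y=3 heading=E
t=1 straight(2) ⇒ x=2 y=3 heading=E
t=2 arc(right, 2) ⇒ x=4 y=1 heading=S
uniquely the one of 64 2-step routes that fits.

straight(2), arc(right, 2)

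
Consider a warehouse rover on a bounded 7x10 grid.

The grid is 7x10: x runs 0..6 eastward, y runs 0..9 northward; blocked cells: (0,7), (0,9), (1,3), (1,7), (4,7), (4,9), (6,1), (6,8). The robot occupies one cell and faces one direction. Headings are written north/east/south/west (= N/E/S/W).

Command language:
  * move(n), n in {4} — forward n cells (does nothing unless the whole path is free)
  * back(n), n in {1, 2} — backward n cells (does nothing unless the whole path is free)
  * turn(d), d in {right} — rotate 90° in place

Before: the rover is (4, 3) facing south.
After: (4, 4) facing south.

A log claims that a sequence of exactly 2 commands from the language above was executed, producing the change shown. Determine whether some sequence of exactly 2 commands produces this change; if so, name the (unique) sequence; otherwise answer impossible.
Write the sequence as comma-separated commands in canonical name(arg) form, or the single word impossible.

key: still facing S at the end — nothing in the sequence rotates
start: (4, 3) facing south
t=1 move(4) ⇒ (4, 3) facing south
t=2 back(1) ⇒ (4, 4) facing south
no rival 2-sequence matches.

move(4), back(1)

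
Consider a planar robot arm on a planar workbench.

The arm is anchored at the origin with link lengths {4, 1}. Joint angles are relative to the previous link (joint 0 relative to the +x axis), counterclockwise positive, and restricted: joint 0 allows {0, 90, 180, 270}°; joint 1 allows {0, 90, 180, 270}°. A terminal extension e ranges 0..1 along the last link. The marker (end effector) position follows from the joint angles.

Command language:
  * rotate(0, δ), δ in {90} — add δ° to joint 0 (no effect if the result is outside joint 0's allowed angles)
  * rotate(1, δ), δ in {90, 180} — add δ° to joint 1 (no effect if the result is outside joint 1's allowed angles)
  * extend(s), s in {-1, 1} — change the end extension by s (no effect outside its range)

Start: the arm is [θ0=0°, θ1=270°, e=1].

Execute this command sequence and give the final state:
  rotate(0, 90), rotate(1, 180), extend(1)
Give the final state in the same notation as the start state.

[θ0=90°, θ1=90°, e=1]

begin: [θ0=0°, θ1=270°, e=1]
1. rotate(0, 90) → [θ0=90°, θ1=270°, e=1]
2. rotate(1, 180) → [θ0=90°, θ1=90°, e=1]
3. extend(1) → [θ0=90°, θ1=90°, e=1]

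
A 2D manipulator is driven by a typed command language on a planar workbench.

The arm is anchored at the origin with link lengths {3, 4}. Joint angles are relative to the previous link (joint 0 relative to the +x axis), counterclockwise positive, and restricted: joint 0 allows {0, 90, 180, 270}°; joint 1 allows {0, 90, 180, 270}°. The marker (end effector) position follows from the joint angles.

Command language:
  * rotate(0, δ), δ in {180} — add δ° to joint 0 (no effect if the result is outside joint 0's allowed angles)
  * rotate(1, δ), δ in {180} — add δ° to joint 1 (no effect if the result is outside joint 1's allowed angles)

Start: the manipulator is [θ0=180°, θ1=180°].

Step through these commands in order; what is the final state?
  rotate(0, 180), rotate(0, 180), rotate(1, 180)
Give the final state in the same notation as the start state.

[θ0=180°, θ1=0°]

begin: [θ0=180°, θ1=180°]
t=1 rotate(0, 180) ⇒ [θ0=0°, θ1=180°]
t=2 rotate(0, 180) ⇒ [θ0=180°, θ1=180°]
t=3 rotate(1, 180) ⇒ [θ0=180°, θ1=0°]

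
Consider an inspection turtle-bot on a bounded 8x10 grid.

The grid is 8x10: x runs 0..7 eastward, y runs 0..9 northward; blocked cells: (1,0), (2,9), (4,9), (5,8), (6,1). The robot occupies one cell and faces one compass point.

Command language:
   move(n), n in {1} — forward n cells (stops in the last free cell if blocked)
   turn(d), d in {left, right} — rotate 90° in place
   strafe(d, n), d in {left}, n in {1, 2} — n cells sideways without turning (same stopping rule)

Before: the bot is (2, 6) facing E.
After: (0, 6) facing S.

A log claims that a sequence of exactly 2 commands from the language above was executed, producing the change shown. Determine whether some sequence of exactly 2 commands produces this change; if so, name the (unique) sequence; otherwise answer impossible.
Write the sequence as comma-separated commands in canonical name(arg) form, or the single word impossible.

checked all 2-command options: none fits.

impossible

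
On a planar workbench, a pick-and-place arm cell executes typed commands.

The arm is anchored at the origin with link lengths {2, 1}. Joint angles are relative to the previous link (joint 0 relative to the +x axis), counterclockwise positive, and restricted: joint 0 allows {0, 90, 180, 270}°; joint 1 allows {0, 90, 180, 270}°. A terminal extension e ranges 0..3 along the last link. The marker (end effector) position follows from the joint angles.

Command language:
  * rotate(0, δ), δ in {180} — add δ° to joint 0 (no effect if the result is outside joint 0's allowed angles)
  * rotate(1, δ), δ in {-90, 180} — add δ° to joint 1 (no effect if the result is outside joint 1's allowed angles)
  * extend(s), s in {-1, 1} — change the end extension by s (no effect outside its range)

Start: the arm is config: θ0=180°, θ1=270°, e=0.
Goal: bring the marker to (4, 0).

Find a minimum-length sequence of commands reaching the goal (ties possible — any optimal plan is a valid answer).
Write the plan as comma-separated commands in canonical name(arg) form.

t0: config: θ0=180°, θ1=270°, e=0
[1] after rotate(1, -90): config: θ0=180°, θ1=180°, e=0
[2] after rotate(1, 180): config: θ0=180°, θ1=0°, e=0
[3] after rotate(0, 180): config: θ0=0°, θ1=0°, e=0
[4] after extend(1): config: θ0=0°, θ1=0°, e=1
minimal: 4 command(s), checked below 4.

rotate(1, -90), rotate(1, 180), rotate(0, 180), extend(1)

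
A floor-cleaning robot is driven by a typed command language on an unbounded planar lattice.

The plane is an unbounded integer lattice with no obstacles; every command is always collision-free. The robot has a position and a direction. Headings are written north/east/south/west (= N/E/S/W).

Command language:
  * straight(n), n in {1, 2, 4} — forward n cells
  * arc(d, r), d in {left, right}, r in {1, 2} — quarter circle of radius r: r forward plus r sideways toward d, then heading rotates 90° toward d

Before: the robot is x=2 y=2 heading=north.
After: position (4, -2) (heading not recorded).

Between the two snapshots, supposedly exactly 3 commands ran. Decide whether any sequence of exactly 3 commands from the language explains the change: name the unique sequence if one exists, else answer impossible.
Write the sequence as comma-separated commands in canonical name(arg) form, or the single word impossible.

key: running straight(4) before arc(right, 1) would end elsewhere — order is forced
start: x=2 y=2 heading=north
[1] after arc(right, 1): x=3 y=3 heading=east
[2] after arc(right, 1): x=4 y=2 heading=south
[3] after straight(4): x=4 y=-2 heading=south
uniquely the one of 343 3-step routes that fits.

arc(right, 1), arc(right, 1), straight(4)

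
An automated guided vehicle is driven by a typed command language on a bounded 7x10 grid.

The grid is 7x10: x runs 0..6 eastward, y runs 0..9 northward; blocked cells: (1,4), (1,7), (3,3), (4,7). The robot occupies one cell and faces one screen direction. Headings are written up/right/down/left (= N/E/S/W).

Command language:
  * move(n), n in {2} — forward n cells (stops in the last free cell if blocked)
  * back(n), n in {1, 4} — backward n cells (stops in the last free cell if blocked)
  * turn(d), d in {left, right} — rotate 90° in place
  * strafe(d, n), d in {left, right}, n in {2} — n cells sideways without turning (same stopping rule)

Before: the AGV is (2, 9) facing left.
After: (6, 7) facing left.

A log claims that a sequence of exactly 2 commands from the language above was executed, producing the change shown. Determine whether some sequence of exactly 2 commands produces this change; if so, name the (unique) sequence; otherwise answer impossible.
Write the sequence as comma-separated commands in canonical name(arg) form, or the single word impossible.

key: heading stays W — no command in the sequence turns
begin: (2, 9) facing left
t=1 back(4) ⇒ (6, 9) facing left
t=2 strafe(left, 2) ⇒ (6, 7) facing left
all 49 alternatives checked — unique.

back(4), strafe(left, 2)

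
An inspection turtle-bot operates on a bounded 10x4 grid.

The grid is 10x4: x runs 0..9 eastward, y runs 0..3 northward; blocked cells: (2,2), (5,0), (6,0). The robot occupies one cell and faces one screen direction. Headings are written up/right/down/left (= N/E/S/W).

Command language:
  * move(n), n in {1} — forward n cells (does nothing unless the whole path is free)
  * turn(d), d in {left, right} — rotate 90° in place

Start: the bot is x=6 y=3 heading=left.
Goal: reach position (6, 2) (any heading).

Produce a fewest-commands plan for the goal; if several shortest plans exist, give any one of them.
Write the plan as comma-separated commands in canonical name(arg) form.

from: x=6 y=3 heading=left
1. turn(left) → x=6 y=3 heading=down
2. move(1) → x=6 y=2 heading=down
minimal: 2 command(s), checked below 2.

turn(left), move(1)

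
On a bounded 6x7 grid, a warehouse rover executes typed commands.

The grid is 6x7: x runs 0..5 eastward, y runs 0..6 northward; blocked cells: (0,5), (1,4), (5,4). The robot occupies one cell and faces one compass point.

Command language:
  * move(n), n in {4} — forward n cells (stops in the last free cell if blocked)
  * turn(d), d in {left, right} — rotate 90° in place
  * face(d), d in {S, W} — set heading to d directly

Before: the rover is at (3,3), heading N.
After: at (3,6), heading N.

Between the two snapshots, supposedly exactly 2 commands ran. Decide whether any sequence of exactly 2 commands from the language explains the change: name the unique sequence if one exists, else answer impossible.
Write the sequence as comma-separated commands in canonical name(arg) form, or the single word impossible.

move(4), move(4)

key: the first move(4) runs into the grid edge before its full distance
from: at (3,3), heading N
[1] after move(4): at (3,6), heading N
[2] after move(4): at (3,6), heading N
no rival 2-sequence matches.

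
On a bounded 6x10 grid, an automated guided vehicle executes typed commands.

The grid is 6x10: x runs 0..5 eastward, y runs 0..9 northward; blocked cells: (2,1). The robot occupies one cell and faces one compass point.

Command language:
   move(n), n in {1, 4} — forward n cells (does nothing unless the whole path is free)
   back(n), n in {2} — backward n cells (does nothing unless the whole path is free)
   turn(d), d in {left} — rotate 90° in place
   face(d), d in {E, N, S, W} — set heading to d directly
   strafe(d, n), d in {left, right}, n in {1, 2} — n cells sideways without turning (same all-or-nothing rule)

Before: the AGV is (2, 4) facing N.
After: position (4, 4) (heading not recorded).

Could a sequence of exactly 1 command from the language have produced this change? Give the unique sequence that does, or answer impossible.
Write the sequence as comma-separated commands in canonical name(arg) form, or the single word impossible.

from: (2, 4) facing N
t=1 strafe(right, 2) ⇒ (4, 4) facing N
no other 1-command option fits: unique.

strafe(right, 2)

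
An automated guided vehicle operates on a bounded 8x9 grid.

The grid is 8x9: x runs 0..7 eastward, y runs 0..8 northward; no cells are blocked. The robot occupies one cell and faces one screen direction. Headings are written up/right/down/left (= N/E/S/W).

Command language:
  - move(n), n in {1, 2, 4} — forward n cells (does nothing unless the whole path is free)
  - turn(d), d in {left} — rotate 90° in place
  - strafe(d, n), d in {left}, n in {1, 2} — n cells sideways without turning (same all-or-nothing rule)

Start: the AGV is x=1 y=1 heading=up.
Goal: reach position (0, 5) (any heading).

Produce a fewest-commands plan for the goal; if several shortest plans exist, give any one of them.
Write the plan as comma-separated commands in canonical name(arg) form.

move(4), strafe(left, 1)

initial: x=1 y=1 heading=up
t=1 move(4) ⇒ x=1 y=5 heading=up
t=2 strafe(left, 1) ⇒ x=0 y=5 heading=up
shorter routes all fall short; 2 is best.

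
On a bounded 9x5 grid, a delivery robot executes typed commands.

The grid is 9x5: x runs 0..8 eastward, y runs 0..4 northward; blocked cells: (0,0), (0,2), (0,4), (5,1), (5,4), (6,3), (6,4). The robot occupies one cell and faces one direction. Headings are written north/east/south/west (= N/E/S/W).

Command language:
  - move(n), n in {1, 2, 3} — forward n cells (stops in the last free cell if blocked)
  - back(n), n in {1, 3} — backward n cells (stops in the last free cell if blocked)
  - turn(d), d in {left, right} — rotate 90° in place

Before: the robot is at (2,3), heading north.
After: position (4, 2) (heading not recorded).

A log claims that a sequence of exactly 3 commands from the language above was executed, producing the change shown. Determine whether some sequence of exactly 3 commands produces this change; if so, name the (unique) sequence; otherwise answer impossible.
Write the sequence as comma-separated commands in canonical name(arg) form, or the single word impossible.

key: running move(2) before back(1) would end elsewhere — order is forced
from: at (2,3), heading north
t=1 back(1) ⇒ at (2,2), heading north
t=2 turn(right) ⇒ at (2,2), heading east
t=3 move(2) ⇒ at (4,2), heading east
all 343 alternatives checked — unique.

back(1), turn(right), move(2)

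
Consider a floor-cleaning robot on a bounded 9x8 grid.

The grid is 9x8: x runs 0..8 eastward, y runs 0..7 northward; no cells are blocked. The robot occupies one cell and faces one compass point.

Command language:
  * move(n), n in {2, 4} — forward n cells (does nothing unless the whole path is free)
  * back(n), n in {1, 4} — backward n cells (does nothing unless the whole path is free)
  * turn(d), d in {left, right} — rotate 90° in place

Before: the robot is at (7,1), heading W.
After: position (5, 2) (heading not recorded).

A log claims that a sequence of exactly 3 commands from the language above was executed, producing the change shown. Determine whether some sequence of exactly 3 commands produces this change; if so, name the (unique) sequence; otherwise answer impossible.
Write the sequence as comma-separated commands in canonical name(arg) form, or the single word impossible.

key: running back(1) before move(2) would end elsewhere — order is forced
t0: at (7,1), heading W
[1] after move(2): at (5,1), heading W
[2] after turn(left): at (5,1), heading S
[3] after back(1): at (5,2), heading S
no other 3-command option fits: unique.

move(2), turn(left), back(1)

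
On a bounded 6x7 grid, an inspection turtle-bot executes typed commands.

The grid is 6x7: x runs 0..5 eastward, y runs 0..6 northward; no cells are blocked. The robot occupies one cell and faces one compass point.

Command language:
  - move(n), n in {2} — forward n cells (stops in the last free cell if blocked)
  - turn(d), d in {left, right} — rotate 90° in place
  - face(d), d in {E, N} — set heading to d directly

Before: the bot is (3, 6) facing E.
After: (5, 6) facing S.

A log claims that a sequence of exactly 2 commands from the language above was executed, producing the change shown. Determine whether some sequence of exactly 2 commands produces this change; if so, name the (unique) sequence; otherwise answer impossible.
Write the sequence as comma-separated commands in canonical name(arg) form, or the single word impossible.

move(2), turn(right)

key: position moved to (5,6) AND the heading swung to S — translation plus rotation needed
t0: (3, 6) facing E
step 1 (move(2)): (5, 6) facing E
step 2 (turn(right)): (5, 6) facing S
no other 2-command option fits: unique.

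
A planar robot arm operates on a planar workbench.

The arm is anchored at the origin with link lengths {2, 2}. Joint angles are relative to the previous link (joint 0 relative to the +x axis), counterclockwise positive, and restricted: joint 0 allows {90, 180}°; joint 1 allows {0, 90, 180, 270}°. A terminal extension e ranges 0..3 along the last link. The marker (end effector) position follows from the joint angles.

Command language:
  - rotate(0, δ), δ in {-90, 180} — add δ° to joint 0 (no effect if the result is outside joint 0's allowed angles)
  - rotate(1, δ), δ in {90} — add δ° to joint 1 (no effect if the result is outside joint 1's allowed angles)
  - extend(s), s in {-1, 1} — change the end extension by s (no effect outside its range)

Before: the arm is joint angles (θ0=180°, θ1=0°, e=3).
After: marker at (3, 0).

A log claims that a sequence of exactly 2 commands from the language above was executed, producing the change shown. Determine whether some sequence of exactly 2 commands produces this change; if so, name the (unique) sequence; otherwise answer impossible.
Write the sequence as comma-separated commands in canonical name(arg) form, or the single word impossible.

from: joint angles (θ0=180°, θ1=0°, e=3)
1. rotate(1, 90) → joint angles (θ0=180°, θ1=90°, e=3)
2. rotate(1, 90) → joint angles (θ0=180°, θ1=180°, e=3)
no rival 2-sequence matches.

rotate(1, 90), rotate(1, 90)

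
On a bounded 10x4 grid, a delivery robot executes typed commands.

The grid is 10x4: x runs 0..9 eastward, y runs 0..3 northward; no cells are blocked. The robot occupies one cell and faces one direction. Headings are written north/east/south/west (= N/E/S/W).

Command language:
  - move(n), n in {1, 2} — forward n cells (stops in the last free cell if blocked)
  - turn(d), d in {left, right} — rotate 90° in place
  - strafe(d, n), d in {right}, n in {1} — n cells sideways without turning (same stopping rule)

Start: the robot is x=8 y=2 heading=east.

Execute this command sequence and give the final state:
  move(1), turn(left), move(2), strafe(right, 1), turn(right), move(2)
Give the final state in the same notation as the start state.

x=9 y=3 heading=east

initial: x=8 y=2 heading=east
t=1 move(1) ⇒ x=9 y=2 heading=east
t=2 turn(left) ⇒ x=9 y=2 heading=north
t=3 move(2) ⇒ x=9 y=3 heading=north
t=4 strafe(right, 1) ⇒ x=9 y=3 heading=north
t=5 turn(right) ⇒ x=9 y=3 heading=east
t=6 move(2) ⇒ x=9 y=3 heading=east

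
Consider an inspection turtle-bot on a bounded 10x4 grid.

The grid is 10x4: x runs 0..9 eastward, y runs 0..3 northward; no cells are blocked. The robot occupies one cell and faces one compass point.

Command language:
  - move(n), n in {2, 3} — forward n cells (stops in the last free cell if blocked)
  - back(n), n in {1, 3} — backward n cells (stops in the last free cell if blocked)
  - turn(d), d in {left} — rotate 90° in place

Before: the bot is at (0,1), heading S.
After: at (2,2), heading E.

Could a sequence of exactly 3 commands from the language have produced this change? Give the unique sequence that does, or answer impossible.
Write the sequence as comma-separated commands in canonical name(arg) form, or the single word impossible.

key: running move(2) before back(1) would end elsewhere — order is forced
begin: at (0,1), heading S
1. back(1) → at (0,2), heading S
2. turn(left) → at (0,2), heading E
3. move(2) → at (2,2), heading E
no rival 3-sequence matches.

back(1), turn(left), move(2)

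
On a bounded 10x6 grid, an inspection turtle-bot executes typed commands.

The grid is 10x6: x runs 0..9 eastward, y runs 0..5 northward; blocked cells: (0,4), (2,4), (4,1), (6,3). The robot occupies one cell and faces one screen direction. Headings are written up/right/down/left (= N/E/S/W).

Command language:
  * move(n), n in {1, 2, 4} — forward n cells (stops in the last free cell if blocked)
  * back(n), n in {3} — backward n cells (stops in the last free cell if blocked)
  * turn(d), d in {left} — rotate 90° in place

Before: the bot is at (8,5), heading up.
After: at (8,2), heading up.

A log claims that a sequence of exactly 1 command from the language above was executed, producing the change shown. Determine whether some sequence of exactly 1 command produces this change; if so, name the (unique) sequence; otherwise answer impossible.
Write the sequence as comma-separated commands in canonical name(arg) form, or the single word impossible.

key: still facing N — the one step turns nothing
begin: at (8,5), heading up
t=1 back(3) ⇒ at (8,2), heading up
all 5 alternatives checked — unique.

back(3)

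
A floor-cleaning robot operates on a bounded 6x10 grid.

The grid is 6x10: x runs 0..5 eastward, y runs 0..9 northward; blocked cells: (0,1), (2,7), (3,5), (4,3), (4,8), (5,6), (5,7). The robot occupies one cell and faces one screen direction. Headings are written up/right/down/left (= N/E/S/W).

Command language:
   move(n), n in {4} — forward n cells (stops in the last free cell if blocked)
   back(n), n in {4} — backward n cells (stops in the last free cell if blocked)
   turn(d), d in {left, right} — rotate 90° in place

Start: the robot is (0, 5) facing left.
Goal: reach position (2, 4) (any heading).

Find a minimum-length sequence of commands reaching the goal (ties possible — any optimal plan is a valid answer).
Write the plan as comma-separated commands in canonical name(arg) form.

back(4), turn(right), back(4), back(4), move(4)

start: (0, 5) facing left
1. back(4) → (2, 5) facing left
2. turn(right) → (2, 5) facing up
3. back(4) → (2, 1) facing up
4. back(4) → (2, 0) facing up
5. move(4) → (2, 4) facing up
nothing shorter than 5 reaches the goal.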